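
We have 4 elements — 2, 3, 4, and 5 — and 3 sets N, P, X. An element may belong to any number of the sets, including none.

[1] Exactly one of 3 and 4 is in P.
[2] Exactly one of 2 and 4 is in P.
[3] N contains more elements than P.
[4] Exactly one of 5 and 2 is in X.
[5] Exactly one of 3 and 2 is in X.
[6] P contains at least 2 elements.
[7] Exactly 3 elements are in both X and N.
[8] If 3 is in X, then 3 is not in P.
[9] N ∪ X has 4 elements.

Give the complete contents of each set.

N = {2, 3, 4, 5}; P = {4, 5}; X = {3, 4, 5}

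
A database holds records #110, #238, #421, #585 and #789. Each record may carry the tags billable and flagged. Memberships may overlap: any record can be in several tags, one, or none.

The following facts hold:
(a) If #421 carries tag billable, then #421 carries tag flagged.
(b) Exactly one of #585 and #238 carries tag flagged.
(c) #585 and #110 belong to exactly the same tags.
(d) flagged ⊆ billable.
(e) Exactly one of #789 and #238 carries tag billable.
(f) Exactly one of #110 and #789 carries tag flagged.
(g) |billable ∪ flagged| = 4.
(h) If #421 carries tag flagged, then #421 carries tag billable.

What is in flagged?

flagged = {#110, #421, #585}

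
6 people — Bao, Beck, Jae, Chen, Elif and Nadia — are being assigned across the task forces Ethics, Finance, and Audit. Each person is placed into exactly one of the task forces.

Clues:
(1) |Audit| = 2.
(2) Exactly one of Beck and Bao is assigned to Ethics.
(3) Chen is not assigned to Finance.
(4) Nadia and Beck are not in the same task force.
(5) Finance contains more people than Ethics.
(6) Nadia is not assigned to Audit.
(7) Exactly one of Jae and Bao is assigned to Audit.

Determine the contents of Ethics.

Ethics = {Beck}

From (3): Chen ∉ Finance.
From (6): Nadia ∉ Audit.
Suppose Bao ∈ Ethics: no assignment then satisfies all the clues, so Bao ∉ Ethics.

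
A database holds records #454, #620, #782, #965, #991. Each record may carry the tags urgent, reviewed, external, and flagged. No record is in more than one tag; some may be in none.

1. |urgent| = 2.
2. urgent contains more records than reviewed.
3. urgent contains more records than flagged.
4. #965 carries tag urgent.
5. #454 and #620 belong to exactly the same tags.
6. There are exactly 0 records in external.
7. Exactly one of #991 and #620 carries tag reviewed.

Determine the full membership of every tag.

urgent = {#782, #965}; reviewed = {#991}; external = {}; flagged = {}

From (4): #965 ∈ urgent.
(6): external already has 0, so the rest are out.
Suppose #454 ∈ urgent: no assignment then satisfies all the clues, so #454 ∉ urgent.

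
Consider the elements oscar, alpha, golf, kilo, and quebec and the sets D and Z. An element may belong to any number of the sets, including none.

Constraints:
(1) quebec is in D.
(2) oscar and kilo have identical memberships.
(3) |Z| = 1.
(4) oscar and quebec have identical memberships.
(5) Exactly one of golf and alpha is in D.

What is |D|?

4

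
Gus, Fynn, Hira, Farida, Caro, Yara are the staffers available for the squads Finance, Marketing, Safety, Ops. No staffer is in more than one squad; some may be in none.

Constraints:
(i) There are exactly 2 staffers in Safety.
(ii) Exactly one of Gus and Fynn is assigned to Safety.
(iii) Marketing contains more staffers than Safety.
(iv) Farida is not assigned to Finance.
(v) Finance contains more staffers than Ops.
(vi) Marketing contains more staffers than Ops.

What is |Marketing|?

3

From (iv): Farida ∉ Finance.
Suppose Gus ∈ Ops: no assignment then satisfies all the clues, so Gus ∉ Ops.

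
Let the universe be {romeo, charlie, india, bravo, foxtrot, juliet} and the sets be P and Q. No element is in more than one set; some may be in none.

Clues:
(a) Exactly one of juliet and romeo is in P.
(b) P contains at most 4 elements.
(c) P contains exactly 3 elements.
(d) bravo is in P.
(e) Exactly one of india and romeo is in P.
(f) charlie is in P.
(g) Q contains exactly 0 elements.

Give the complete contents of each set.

P = {bravo, charlie, romeo}; Q = {}

From (d): bravo ∈ P.
From (f): charlie ∈ P.
(g): Q already has 0, so the rest are out.
Suppose romeo ∉ P: no assignment then satisfies all the clues, so romeo ∈ P.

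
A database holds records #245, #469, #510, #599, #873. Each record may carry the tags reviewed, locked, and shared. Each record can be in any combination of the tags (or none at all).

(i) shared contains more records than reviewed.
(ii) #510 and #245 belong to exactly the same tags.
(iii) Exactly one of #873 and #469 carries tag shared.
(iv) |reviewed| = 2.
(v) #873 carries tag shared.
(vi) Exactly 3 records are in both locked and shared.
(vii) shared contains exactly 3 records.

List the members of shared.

shared = {#245, #510, #873}

From (v): #873 ∈ shared.
(iii) (exactly one): #469 ∉ shared.
Suppose #245 ∉ shared: no assignment then satisfies all the clues, so #245 ∈ shared.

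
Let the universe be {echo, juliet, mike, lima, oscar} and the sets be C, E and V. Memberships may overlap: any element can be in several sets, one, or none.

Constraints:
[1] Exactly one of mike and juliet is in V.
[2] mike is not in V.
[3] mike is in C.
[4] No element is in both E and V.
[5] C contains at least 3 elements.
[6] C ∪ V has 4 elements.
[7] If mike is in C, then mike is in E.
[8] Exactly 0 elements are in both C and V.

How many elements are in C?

3

From (2): mike ∉ V.
From (3): mike ∈ C.
(1) (exactly one): juliet ∈ V.
(4) (disjoint): juliet ∉ E.
(7): mike ∈ E.
Suppose echo ∈ V: no assignment then satisfies all the clues, so echo ∉ V.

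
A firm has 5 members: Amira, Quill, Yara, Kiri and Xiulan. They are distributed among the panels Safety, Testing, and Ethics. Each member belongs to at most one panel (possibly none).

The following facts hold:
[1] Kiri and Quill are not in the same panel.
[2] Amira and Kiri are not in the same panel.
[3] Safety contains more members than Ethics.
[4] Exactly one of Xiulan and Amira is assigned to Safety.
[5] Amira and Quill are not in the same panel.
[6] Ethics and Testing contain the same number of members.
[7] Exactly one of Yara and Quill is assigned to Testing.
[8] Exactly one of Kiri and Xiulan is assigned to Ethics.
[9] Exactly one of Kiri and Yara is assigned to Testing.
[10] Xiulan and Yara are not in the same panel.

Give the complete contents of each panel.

Safety = {Quill, Xiulan}; Testing = {Yara}; Ethics = {Kiri}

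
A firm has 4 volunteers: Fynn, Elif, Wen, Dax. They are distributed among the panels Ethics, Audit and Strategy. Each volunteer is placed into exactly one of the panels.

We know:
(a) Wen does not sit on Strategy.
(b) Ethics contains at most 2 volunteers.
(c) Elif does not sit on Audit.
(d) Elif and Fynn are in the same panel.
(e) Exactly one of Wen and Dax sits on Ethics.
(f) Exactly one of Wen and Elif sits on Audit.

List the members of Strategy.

Strategy = {Elif, Fynn}

From (a): Wen ∉ Strategy.
From (c): Elif ∉ Audit.
(d): Fynn matches Elif: Fynn ∉ Audit.
(f) (exactly one): Wen ∈ Audit.
(e) (exactly one): Dax ∈ Ethics.
Suppose Fynn ∉ Strategy: no assignment then satisfies all the clues, so Fynn ∈ Strategy.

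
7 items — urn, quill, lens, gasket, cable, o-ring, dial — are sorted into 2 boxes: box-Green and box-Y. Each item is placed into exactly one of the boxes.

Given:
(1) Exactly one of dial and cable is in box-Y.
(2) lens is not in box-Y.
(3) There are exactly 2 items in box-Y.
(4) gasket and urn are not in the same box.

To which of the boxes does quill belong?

From (2): lens ∉ box-Y.
Only one box left: lens ∈ box-Green.
Suppose quill ∉ box-Green: no assignment then satisfies all the clues, so quill ∈ box-Green.

quill: box-Green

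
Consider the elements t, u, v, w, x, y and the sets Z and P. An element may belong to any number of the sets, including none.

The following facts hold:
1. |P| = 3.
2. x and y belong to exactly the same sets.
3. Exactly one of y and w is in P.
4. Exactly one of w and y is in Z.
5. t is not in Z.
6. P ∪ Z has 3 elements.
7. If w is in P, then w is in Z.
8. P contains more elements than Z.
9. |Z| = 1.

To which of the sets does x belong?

From (5): t ∉ Z.
Suppose x ∈ Z: no assignment then satisfies all the clues, so x ∉ Z.

x: none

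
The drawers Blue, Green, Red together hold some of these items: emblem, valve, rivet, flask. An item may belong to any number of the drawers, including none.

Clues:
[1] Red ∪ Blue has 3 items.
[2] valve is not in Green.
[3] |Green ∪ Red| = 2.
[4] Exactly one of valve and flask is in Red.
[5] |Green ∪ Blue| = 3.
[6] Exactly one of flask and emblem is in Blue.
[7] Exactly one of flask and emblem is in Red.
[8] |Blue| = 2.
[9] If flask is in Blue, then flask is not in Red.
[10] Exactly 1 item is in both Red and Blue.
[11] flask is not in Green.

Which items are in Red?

Red = {emblem, valve}

From (2): valve ∉ Green.
From (11): flask ∉ Green.
Suppose emblem ∉ Red: no assignment then satisfies all the clues, so emblem ∈ Red.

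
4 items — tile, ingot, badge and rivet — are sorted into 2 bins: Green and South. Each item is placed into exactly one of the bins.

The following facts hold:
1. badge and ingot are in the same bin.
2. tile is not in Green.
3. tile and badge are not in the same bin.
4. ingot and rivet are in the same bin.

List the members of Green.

Green = {badge, ingot, rivet}

From (2): tile ∉ Green.
Only one bin left: tile ∈ South.
(3): badge ∉ South.
Only one bin left: badge ∈ Green.
(1): ingot matches badge: ingot ∈ Green.
(4): rivet matches ingot: rivet ∈ Green.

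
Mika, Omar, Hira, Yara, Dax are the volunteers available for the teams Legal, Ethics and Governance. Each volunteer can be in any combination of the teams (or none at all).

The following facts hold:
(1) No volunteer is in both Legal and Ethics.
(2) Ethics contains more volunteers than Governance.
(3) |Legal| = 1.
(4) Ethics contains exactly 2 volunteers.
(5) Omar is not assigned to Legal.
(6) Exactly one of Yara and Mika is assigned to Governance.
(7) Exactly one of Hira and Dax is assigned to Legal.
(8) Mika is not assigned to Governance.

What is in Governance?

Governance = {Yara}

From (5): Omar ∉ Legal.
From (8): Mika ∉ Governance.
(6) (exactly one): Yara ∈ Governance.
Suppose Omar ∈ Governance: no assignment then satisfies all the clues, so Omar ∉ Governance.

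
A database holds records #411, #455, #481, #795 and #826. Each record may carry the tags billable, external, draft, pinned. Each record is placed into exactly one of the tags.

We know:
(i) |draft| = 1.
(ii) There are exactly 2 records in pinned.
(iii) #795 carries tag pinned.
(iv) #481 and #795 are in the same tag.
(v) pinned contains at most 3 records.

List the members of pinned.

From (iii): #795 ∈ pinned.
(iv): #481 matches #795: #481 ∉ billable.
(iv): #481 matches #795: #481 ∉ external.
(iv): #481 matches #795: #481 ∉ draft.
(iv): #481 matches #795: #481 ∈ pinned.
(ii): pinned already has 2, so the rest are out.

pinned = {#481, #795}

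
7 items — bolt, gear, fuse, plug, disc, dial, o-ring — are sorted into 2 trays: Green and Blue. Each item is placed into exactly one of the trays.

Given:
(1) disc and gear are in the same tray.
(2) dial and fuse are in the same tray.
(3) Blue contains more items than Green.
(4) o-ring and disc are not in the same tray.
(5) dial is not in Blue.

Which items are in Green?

Green = {dial, fuse, o-ring}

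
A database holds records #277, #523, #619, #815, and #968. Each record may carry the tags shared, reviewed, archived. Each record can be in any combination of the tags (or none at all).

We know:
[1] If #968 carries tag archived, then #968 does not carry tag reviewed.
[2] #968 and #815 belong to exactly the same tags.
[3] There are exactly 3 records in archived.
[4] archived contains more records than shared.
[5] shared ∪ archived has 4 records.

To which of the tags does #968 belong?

#968: archived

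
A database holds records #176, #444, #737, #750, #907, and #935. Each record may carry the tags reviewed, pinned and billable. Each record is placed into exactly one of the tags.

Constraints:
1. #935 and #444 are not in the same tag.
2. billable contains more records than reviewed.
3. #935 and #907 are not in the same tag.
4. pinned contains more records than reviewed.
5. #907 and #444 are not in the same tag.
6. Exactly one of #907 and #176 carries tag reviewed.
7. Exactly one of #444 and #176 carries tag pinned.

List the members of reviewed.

reviewed = {#907}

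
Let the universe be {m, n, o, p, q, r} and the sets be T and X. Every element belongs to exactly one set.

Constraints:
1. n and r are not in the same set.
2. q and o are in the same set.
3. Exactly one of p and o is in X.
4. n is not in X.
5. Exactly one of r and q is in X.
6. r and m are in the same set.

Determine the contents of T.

T = {n, o, q}

From (4): n ∉ X.
Only one set left: n ∈ T.
(1): r ∉ T.
(6): m matches r: m ∉ T.
Only one set left: m ∈ X.
Only one set left: r ∈ X.
(5) (exactly one): q ∉ X.
Only one set left: q ∈ T.
(2): o matches q: o ∈ T.
(3) (exactly one): p ∈ X.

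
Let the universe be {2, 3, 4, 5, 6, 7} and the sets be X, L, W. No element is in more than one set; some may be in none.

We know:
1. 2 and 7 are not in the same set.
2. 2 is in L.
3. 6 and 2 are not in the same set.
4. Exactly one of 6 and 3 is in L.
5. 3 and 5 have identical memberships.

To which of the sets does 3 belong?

3: L

From (2): 2 ∈ L.
(1): 7 ∉ L.
(3): 6 ∉ L.
(4) (exactly one): 3 ∈ L.
(5): 5 matches 3: 5 ∉ X.
(5): 5 matches 3: 5 ∈ L.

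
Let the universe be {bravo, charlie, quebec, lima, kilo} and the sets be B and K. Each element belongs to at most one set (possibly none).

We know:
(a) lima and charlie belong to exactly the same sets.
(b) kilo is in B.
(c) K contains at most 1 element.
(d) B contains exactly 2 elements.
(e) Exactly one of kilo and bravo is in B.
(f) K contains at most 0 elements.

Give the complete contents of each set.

B = {kilo, quebec}; K = {}

From (b): kilo ∈ B.
(e) (exactly one): bravo ∉ B.
(f): K already has 0, so the rest are out.
Suppose charlie ∈ B: no assignment then satisfies all the clues, so charlie ∉ B.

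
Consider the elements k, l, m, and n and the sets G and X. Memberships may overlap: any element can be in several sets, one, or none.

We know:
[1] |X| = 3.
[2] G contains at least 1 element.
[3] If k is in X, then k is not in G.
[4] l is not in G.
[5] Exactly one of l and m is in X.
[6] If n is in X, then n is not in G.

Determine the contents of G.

From (4): l ∉ G.
Suppose k ∈ G: no assignment then satisfies all the clues, so k ∉ G.

G = {m}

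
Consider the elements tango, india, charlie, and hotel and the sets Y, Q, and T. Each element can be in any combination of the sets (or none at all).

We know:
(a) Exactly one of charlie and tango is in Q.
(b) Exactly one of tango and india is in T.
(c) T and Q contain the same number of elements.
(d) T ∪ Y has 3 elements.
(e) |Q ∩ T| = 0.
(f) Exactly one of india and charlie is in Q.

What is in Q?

Q = {charlie}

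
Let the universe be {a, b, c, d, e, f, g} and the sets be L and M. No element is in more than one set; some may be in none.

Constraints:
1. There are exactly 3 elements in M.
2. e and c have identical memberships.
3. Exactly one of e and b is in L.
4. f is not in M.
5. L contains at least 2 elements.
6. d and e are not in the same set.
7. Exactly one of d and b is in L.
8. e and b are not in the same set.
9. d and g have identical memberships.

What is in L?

L = {b, f}

From (4): f ∉ M.
Suppose a ∈ L: no assignment then satisfies all the clues, so a ∉ L.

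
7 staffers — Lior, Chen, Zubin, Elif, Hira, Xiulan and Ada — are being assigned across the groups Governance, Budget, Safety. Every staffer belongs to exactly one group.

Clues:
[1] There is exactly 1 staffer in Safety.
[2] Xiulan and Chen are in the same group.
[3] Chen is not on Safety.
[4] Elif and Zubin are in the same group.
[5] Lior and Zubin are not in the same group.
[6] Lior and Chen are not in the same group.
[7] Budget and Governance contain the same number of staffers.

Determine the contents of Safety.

Safety = {Lior}

From (3): Chen ∉ Safety.
(2): Xiulan matches Chen: Xiulan ∉ Safety.
Suppose Lior ∉ Safety: no assignment then satisfies all the clues, so Lior ∈ Safety.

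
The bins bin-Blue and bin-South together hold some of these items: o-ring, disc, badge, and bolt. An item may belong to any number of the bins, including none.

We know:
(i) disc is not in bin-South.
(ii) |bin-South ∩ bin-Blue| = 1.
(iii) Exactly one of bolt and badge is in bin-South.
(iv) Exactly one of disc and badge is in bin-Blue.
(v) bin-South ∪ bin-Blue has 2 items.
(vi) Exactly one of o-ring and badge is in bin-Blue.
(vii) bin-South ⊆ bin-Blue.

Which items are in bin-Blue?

bin-Blue = {badge, bolt}

From (i): disc ∉ bin-South.
Suppose o-ring ∈ bin-Blue: no assignment then satisfies all the clues, so o-ring ∉ bin-Blue.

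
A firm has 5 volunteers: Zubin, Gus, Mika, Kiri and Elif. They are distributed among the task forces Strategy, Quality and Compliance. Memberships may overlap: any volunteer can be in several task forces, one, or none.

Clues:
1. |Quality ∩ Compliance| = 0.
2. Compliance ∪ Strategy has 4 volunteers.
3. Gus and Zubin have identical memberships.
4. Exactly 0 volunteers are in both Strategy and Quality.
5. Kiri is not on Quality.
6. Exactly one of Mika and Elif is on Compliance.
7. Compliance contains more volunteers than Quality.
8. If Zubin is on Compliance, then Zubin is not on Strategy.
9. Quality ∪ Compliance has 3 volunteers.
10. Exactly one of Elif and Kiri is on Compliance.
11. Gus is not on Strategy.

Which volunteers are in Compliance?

Compliance = {Elif, Gus, Zubin}

From (5): Kiri ∉ Quality.
From (11): Gus ∉ Strategy.
(3): Zubin matches Gus: Zubin ∉ Strategy.
Suppose Zubin ∉ Compliance: no assignment then satisfies all the clues, so Zubin ∈ Compliance.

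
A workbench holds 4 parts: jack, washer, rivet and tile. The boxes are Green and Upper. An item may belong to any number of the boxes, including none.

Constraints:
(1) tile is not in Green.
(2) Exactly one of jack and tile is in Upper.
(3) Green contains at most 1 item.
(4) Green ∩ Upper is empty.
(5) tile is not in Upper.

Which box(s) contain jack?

From (1): tile ∉ Green.
From (5): tile ∉ Upper.
(2) (exactly one): jack ∈ Upper.
(4) (disjoint): jack ∉ Green.

jack: Upper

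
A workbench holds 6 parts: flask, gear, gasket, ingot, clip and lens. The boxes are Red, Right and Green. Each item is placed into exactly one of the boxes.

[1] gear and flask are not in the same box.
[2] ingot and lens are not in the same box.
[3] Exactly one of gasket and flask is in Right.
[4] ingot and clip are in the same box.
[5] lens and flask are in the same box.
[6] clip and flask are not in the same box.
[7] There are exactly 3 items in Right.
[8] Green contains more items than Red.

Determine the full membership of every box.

Red = {gear}; Right = {clip, gasket, ingot}; Green = {flask, lens}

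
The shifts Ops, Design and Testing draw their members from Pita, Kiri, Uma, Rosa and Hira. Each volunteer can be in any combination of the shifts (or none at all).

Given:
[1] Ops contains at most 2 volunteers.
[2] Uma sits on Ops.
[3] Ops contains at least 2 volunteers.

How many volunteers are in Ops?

2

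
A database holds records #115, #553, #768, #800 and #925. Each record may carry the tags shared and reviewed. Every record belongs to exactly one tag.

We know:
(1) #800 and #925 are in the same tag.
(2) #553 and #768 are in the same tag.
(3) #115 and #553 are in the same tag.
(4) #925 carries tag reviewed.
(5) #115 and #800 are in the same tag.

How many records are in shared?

From (4): #925 ∈ reviewed.
(1): #800 matches #925: #800 ∉ shared.
(1): #800 matches #925: #800 ∈ reviewed.
(5): #115 matches #800: #115 ∉ shared.
(5): #115 matches #800: #115 ∈ reviewed.
(3): #553 matches #115: #553 ∉ shared.
(3): #553 matches #115: #553 ∈ reviewed.
(2): #768 matches #553: #768 ∉ shared.
(2): #768 matches #553: #768 ∈ reviewed.

0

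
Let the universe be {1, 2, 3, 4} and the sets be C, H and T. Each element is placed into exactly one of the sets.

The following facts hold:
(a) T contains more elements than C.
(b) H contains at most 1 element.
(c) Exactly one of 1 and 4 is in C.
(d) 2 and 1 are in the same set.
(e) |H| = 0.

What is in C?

C = {4}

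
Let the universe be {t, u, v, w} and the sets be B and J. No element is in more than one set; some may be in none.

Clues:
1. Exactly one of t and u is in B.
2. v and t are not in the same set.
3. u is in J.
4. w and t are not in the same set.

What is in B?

B = {t}

From (3): u ∈ J.
(1) (exactly one): t ∈ B.
(2): v ∉ B.
(4): w ∉ B.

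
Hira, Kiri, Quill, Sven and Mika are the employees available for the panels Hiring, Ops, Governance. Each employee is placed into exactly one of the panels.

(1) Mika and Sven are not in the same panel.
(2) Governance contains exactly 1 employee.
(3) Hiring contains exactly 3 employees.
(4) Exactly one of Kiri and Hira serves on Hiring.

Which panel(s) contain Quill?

Quill: Hiring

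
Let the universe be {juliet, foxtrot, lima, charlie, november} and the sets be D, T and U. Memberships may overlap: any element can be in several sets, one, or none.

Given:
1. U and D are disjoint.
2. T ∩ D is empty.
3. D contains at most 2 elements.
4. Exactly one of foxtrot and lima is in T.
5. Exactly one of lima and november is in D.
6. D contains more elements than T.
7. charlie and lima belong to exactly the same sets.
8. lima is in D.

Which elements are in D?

From (8): lima ∈ D.
(1) (disjoint): lima ∉ U.
(2) (disjoint): lima ∉ T.
(4) (exactly one): foxtrot ∈ T.
(5) (exactly one): november ∉ D.
(7): charlie matches lima: charlie ∈ D.
(7): charlie matches lima: charlie ∉ T.
(7): charlie matches lima: charlie ∉ U.
(2) (disjoint): foxtrot ∉ D.
(3): D already has 2, so the rest are out.

D = {charlie, lima}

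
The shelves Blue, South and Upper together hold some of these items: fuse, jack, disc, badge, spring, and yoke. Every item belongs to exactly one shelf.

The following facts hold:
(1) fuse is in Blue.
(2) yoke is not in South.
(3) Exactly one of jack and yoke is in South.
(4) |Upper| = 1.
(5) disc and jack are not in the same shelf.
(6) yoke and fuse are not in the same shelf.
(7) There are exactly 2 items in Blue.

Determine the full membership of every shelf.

From (1): fuse ∈ Blue.
From (2): yoke ∉ South.
(3) (exactly one): jack ∈ South.
(5): disc ∉ South.
(6): yoke ∉ Blue.
Only one shelf left: yoke ∈ Upper.
(4): Upper already has 1, so the rest are out.
Only one shelf left: disc ∈ Blue.
(7): Blue already has 2, so the rest are out.
Only one shelf left: badge ∈ South.
Only one shelf left: spring ∈ South.

Blue = {disc, fuse}; South = {badge, jack, spring}; Upper = {yoke}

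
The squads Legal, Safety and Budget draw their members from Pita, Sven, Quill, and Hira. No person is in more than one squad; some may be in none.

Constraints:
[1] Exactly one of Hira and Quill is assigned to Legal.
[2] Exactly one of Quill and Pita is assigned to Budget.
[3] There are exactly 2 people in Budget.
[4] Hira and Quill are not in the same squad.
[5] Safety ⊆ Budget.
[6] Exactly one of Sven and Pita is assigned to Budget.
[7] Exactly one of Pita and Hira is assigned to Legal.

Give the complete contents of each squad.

Legal = {Hira}; Safety = {}; Budget = {Quill, Sven}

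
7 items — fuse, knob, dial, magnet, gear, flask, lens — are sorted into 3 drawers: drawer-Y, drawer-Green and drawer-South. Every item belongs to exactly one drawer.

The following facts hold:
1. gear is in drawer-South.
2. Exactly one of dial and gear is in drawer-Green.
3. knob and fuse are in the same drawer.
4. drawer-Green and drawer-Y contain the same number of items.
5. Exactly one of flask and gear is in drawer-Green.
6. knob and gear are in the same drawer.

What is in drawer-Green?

drawer-Green = {dial, flask}

From (1): gear ∈ drawer-South.
(2) (exactly one): dial ∈ drawer-Green.
(5) (exactly one): flask ∈ drawer-Green.
(6): knob matches gear: knob ∉ drawer-Y.
(6): knob matches gear: knob ∉ drawer-Green.
(6): knob matches gear: knob ∈ drawer-South.
(3): fuse matches knob: fuse ∉ drawer-Y.
(3): fuse matches knob: fuse ∉ drawer-Green.
(3): fuse matches knob: fuse ∈ drawer-South.
Suppose magnet ∈ drawer-Green: no assignment then satisfies all the clues, so magnet ∉ drawer-Green.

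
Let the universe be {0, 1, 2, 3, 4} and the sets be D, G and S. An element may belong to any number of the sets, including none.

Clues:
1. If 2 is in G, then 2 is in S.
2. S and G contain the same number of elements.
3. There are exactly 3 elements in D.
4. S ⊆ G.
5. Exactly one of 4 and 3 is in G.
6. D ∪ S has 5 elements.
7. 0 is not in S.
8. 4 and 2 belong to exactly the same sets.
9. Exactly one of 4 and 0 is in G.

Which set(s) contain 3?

3: D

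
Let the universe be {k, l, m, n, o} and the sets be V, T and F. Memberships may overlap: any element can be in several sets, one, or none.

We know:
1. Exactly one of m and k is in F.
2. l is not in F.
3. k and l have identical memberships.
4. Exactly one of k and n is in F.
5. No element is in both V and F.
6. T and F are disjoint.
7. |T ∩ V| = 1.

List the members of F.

From (2): l ∉ F.
(3): k matches l: k ∉ F.
(4) (exactly one): n ∈ F.
(5) (disjoint): n ∉ V.
(6) (disjoint): n ∉ T.
(1) (exactly one): m ∈ F.
(5) (disjoint): m ∉ V.
(6) (disjoint): m ∉ T.
Suppose o ∈ F: no assignment then satisfies all the clues, so o ∉ F.

F = {m, n}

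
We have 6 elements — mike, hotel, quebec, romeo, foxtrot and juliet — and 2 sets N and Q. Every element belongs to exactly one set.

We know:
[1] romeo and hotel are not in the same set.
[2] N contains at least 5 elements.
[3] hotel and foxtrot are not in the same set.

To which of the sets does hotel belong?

hotel: Q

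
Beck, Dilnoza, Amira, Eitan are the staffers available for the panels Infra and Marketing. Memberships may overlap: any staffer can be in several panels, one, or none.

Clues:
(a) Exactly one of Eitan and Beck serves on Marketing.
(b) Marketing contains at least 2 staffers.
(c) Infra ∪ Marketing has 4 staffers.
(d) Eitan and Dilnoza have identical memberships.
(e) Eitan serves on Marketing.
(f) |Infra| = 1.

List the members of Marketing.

Marketing = {Amira, Dilnoza, Eitan}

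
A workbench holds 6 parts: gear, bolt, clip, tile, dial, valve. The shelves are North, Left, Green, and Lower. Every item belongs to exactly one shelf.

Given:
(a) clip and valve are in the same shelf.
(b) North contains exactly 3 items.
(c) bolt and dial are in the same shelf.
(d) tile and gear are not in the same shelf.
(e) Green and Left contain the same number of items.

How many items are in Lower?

3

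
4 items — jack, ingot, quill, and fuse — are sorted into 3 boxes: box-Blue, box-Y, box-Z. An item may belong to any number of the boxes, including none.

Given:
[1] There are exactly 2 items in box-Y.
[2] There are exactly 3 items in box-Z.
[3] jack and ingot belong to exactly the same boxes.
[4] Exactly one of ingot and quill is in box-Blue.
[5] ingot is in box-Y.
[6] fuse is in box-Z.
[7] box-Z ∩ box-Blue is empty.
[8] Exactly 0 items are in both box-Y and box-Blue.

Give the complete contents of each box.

box-Blue = {quill}; box-Y = {ingot, jack}; box-Z = {fuse, ingot, jack}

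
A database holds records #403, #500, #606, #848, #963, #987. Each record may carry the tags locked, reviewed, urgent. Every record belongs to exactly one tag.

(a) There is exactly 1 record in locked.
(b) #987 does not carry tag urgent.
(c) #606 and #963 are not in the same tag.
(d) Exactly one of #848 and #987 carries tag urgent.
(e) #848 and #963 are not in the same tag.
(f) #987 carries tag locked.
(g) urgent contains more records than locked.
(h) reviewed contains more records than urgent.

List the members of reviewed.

reviewed = {#403, #500, #963}

From (b): #987 ∉ urgent.
From (f): #987 ∈ locked.
(a): locked already has 1, so the rest are out.
(d) (exactly one): #848 ∈ urgent.
(e): #963 ∉ urgent.
Only one tag left: #963 ∈ reviewed.
(c): #606 ∉ reviewed.
Only one tag left: #606 ∈ urgent.
Suppose #403 ∉ reviewed: no assignment then satisfies all the clues, so #403 ∈ reviewed.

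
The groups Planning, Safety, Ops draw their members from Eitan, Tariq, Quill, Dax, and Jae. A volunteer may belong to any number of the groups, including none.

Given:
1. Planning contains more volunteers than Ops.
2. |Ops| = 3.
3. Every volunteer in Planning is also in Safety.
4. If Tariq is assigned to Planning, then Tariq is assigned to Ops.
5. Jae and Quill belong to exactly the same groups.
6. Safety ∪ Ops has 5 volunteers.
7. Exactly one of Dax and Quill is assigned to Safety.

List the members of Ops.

Ops = {Dax, Eitan, Tariq}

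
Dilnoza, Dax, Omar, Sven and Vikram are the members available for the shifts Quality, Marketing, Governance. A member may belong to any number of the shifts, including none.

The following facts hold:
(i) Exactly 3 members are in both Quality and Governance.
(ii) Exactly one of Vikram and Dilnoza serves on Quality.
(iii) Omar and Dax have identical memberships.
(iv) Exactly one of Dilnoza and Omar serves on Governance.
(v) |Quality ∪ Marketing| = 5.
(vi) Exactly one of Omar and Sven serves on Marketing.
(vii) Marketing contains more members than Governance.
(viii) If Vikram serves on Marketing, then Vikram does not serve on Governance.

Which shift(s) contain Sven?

Sven: Governance, Quality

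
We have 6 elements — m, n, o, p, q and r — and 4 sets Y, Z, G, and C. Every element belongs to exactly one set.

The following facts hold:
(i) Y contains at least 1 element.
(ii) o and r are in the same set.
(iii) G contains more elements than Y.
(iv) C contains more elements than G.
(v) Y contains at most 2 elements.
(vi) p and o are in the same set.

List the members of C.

C = {o, p, r}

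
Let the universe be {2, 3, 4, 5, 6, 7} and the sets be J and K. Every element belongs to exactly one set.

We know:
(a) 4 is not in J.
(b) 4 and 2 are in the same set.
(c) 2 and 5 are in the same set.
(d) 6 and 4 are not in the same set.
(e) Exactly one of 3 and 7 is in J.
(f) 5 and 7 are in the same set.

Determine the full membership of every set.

J = {3, 6}; K = {2, 4, 5, 7}

From (a): 4 ∉ J.
(b): 2 matches 4: 2 ∉ J.
(c): 5 matches 2: 5 ∉ J.
(f): 7 matches 5: 7 ∉ J.
Only one set left: 2 ∈ K.
Only one set left: 4 ∈ K.
Only one set left: 5 ∈ K.
Only one set left: 7 ∈ K.
(d): 6 ∉ K.
(e) (exactly one): 3 ∈ J.
Only one set left: 6 ∈ J.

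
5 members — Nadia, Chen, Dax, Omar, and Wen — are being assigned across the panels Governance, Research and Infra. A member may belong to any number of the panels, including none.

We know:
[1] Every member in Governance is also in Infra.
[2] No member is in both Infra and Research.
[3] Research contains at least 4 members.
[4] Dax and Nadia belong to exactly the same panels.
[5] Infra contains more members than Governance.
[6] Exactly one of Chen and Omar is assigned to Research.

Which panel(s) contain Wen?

Wen: Research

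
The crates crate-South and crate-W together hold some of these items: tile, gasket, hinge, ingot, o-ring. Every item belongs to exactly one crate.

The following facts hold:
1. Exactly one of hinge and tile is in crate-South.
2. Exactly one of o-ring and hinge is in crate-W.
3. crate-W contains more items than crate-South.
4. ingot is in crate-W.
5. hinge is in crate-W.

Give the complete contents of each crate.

crate-South = {o-ring, tile}; crate-W = {gasket, hinge, ingot}

From (4): ingot ∈ crate-W.
From (5): hinge ∈ crate-W.
(1) (exactly one): tile ∈ crate-South.
(2) (exactly one): o-ring ∉ crate-W.
Only one crate left: o-ring ∈ crate-South.
Suppose gasket ∈ crate-South: no assignment then satisfies all the clues, so gasket ∉ crate-South.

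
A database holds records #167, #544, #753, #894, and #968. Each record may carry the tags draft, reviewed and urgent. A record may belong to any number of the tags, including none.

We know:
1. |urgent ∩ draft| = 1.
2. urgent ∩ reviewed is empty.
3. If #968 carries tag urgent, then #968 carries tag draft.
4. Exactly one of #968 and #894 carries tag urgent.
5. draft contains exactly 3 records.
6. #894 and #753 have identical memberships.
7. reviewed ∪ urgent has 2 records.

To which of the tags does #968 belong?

#968: draft, urgent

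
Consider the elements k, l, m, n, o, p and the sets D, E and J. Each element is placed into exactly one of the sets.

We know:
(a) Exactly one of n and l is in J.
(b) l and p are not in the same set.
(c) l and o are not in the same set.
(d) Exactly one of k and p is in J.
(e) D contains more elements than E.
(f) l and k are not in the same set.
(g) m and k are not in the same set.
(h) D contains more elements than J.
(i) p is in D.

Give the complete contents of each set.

D = {m, o, p}; E = {l}; J = {k, n}

From (i): p ∈ D.
(b): l ∉ D.
(d) (exactly one): k ∈ J.
(f): l ∉ J.
(g): m ∉ J.
Only one set left: l ∈ E.
(a) (exactly one): n ∈ J.
(c): o ∉ E.
Suppose m ∉ D: no assignment then satisfies all the clues, so m ∈ D.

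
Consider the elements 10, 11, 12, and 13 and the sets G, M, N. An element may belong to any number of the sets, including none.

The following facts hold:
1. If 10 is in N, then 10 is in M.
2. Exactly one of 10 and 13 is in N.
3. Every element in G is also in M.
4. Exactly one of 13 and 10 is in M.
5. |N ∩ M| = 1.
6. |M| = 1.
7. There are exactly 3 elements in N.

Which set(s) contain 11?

11: N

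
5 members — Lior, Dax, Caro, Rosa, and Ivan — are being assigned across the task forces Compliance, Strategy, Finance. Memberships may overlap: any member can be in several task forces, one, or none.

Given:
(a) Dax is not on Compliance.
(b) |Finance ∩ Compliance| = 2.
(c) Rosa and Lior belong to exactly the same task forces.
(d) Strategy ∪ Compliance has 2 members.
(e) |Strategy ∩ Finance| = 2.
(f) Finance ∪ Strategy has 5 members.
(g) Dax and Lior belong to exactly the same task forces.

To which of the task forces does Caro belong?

Caro: Compliance, Finance, Strategy

From (a): Dax ∉ Compliance.
(g): Lior matches Dax: Lior ∉ Compliance.
(c): Rosa matches Lior: Rosa ∉ Compliance.
Suppose Caro ∉ Compliance: no assignment then satisfies all the clues, so Caro ∈ Compliance.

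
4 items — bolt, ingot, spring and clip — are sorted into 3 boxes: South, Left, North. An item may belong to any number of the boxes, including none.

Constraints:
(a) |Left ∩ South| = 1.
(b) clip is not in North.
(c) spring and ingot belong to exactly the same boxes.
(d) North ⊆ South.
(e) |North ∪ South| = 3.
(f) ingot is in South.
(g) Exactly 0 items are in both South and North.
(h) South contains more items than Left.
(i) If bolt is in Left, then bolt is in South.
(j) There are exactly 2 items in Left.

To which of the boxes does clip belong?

clip: Left

From (b): clip ∉ North.
From (f): ingot ∈ South.
(c): spring matches ingot: spring ∈ South.
Suppose clip ∈ South: no assignment then satisfies all the clues, so clip ∉ South.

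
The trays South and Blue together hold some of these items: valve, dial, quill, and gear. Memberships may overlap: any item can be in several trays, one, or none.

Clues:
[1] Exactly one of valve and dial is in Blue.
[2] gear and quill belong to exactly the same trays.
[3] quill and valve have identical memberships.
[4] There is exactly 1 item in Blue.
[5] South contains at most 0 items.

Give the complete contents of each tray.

South = {}; Blue = {dial}

(5): South already has 0, so the rest are out.
Suppose valve ∈ Blue: no assignment then satisfies all the clues, so valve ∉ Blue.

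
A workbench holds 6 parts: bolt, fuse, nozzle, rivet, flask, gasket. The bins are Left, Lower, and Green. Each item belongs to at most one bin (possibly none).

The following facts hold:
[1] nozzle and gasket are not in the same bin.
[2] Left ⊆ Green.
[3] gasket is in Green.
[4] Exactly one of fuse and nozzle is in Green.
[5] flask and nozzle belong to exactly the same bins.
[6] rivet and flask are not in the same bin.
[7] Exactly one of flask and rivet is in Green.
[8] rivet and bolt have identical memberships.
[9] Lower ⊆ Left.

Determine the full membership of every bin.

From (3): gasket ∈ Green.
(1): nozzle ∉ Green.
(2) contrapositive: nozzle ∉ Left.
(4) (exactly one): fuse ∈ Green.
(5): flask matches nozzle: flask ∉ Left.
(5): flask matches nozzle: flask ∉ Green.
(7) (exactly one): rivet ∈ Green.
(8): bolt matches rivet: bolt ∉ Left.
(8): bolt matches rivet: bolt ∉ Lower.
(8): bolt matches rivet: bolt ∈ Green.
(9) contrapositive: nozzle ∉ Lower.
(9) contrapositive: flask ∉ Lower.

Left = {}; Lower = {}; Green = {bolt, fuse, gasket, rivet}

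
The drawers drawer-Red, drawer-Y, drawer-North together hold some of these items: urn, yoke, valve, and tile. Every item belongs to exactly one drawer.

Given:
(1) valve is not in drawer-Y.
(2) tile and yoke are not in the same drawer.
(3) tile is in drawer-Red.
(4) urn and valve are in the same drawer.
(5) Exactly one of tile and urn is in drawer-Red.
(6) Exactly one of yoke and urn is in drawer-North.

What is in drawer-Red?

From (1): valve ∉ drawer-Y.
From (3): tile ∈ drawer-Red.
(2): yoke ∉ drawer-Red.
(4): urn matches valve: urn ∉ drawer-Y.
(5) (exactly one): urn ∉ drawer-Red.
Only one drawer left: urn ∈ drawer-North.
(4): valve matches urn: valve ∉ drawer-Red.
(4): valve matches urn: valve ∈ drawer-North.
(6) (exactly one): yoke ∉ drawer-North.
Only one drawer left: yoke ∈ drawer-Y.

drawer-Red = {tile}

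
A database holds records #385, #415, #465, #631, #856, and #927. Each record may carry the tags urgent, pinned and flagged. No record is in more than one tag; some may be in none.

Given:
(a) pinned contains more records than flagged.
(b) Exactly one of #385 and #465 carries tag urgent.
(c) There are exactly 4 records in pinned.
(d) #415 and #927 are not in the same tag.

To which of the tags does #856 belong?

#856: pinned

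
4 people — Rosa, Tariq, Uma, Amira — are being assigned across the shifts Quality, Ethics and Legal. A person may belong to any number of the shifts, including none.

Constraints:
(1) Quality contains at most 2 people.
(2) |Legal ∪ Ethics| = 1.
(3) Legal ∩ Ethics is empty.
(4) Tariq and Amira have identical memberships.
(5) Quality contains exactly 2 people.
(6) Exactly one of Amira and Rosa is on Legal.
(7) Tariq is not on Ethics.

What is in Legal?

Legal = {Rosa}

From (7): Tariq ∉ Ethics.
(4): Amira matches Tariq: Amira ∉ Ethics.
Suppose Rosa ∉ Legal: no assignment then satisfies all the clues, so Rosa ∈ Legal.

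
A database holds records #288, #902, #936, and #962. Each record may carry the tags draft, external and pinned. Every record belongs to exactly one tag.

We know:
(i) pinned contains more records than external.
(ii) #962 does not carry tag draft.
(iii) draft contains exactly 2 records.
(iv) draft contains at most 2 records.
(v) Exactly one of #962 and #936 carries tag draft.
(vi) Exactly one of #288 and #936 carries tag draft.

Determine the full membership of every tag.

draft = {#902, #936}; external = {}; pinned = {#288, #962}

From (ii): #962 ∉ draft.
(v) (exactly one): #936 ∈ draft.
(vi) (exactly one): #288 ∉ draft.
(iii): only 2 candidates remain for draft, so all are in.
Suppose #288 ∈ external: no assignment then satisfies all the clues, so #288 ∉ external.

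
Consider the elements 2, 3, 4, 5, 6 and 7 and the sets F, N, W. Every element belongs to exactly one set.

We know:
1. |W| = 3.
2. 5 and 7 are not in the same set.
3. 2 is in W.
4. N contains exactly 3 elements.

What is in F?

F = {}

From (3): 2 ∈ W.
Suppose 3 ∈ F: no assignment then satisfies all the clues, so 3 ∉ F.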